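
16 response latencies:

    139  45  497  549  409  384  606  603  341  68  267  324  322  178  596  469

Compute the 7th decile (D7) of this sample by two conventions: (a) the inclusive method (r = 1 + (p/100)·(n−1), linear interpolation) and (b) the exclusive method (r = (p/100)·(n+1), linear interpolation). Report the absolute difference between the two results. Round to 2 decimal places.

Sorted: 45, 68, 139, 178, 267, 322, 324, 341, 384, 409, 469, 497, 549, 596, 603, 606.
n = 16.
(a) r = 11.5; between ranks 11 (469) and 12 (497): 483.
(b) r = 11.9; between ranks 11 (469) and 12 (497): 494.2.
|483 − 494.2| = 11.2.

11.20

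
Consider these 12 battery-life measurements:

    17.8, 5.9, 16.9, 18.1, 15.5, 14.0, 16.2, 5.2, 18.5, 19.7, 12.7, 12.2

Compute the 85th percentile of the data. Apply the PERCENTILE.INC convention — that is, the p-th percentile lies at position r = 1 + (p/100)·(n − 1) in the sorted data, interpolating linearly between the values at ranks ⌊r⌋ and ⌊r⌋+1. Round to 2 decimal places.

Sorted: 5.2, 5.9, 12.2, 12.7, 14.0, 15.5, 16.2, 16.9, 17.8, 18.1, 18.5, 19.7.
n = 12.
r = 1 + (85/100)·(12 − 1) = 1 + 9.35 = 10.35.
Rank 10 is 18.1 and rank 11 is 18.5.
Interpolate: 18.1 + 0.35·(18.5 − 18.1) = 18.1 + 0.35·0.4 = 18.24.

18.24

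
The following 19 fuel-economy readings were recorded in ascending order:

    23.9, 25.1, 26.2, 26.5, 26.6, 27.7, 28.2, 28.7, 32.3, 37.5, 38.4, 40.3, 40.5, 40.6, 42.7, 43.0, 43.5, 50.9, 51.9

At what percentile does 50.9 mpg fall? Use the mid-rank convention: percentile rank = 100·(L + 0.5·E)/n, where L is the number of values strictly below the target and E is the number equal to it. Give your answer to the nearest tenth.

Count below 50.9: L = 17; count equal: E = 1; n = 19.
Percentile rank = 100·(17 + 0.5·1)/19 = 100·17.5/19 = 92.11.

92.1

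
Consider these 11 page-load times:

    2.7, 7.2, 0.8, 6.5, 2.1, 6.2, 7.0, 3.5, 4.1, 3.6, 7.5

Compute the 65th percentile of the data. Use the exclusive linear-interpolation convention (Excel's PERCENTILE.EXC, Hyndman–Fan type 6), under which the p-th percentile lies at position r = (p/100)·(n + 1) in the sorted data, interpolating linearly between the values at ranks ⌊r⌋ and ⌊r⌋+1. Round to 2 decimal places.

6.44

Sorted: 0.8, 2.1, 2.7, 3.5, 3.6, 4.1, 6.2, 6.5, 7.0, 7.2, 7.5.
n = 11.
r = (65/100)·(11 + 1) = 7.8.
Rank 7 is 6.2 and rank 8 is 6.5.
Interpolate: 6.2 + 0.8·(6.5 − 6.2) = 6.2 + 0.8·0.3 = 6.44.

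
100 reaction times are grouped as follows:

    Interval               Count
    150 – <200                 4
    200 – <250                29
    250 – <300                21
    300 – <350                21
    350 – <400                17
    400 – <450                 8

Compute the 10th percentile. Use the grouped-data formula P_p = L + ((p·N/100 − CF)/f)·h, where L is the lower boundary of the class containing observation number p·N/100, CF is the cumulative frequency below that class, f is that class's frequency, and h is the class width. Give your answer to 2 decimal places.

N = 100; target position k = 10/100 · 100 = 10.
Cumulative frequencies: 4, 33, 54, 75, 92, 100.
Observation 10 falls in the class 200 – <250.
L = 200, CF = 4, f = 29, h = 50.
P10 = 200 + ((10 − 4)/29)·50 = 200 + 10.3448 = 210.345.

210.34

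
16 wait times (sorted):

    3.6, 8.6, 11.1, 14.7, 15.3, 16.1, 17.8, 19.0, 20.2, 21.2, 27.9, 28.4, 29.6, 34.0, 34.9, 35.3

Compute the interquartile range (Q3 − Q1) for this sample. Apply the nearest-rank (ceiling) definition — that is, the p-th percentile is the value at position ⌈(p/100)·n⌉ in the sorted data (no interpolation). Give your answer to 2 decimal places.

n = 16.
P25: rank ⌈25/100·16⌉ = 4 → 14.7.
P75: rank ⌈75/100·16⌉ = 12 → 28.4.
Difference: 28.4 − 14.7 = 13.7.

13.70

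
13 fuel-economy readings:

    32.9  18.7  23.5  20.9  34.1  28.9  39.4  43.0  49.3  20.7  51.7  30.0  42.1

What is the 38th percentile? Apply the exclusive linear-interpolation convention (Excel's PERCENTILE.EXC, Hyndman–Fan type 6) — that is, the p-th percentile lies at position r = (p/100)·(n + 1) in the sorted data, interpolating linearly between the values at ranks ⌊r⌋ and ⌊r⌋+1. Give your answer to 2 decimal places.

Sorted: 18.7, 20.7, 20.9, 23.5, 28.9, 30.0, 32.9, 34.1, 39.4, 42.1, 43.0, 49.3, 51.7.
n = 13.
r = (38/100)·(13 + 1) = 5.32.
Rank 5 is 28.9 and rank 6 is 30.0.
Interpolate: 28.9 + 0.32·(30.0 − 28.9) = 28.9 + 0.32·1.1 = 29.252.

29.25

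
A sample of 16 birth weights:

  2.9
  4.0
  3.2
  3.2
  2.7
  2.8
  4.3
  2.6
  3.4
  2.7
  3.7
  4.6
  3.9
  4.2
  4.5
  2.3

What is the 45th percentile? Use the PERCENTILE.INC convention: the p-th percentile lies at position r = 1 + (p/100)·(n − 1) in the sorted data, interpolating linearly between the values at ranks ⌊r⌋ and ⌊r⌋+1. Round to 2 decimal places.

Sorted: 2.3, 2.6, 2.7, 2.7, 2.8, 2.9, 3.2, 3.2, 3.4, 3.7, 3.9, 4.0, 4.2, 4.3, 4.5, 4.6.
n = 16.
r = 1 + (45/100)·(16 − 1) = 1 + 6.75 = 7.75.
Rank 7 is 3.2 and rank 8 is 3.2.
Interpolate: 3.2 + 0.75·(3.2 − 3.2) = 3.2 + 0.75·0 = 3.2.

3.20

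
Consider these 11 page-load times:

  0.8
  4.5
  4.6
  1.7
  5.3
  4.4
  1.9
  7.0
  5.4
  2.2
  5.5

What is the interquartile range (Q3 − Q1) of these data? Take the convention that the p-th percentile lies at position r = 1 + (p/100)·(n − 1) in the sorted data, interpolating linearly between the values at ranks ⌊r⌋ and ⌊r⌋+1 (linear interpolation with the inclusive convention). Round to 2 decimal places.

3.30

Sorted: 0.8, 1.7, 1.9, 2.2, 4.4, 4.5, 4.6, 5.3, 5.4, 5.5, 7.0.
n = 11.
P25: r = 3.5; ranks 3–4 are 1.9, 2.2; interpolating gives 2.05.
P75: r = 8.5; ranks 8–9 are 5.3, 5.4; interpolating gives 5.35.
Difference: 5.35 − 2.05 = 3.3.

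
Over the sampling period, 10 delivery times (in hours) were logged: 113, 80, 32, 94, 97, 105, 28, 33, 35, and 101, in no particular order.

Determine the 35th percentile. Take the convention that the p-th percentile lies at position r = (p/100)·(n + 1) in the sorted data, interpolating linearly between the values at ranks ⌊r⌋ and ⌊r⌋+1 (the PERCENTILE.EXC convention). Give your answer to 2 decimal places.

34.70

Sorted: 28, 32, 33, 35, 80, 94, 97, 101, 105, 113.
n = 10.
r = (35/100)·(10 + 1) = 3.85.
Rank 3 is 33 and rank 4 is 35.
Interpolate: 33 + 0.85·(35 − 33) = 33 + 0.85·2 = 34.7.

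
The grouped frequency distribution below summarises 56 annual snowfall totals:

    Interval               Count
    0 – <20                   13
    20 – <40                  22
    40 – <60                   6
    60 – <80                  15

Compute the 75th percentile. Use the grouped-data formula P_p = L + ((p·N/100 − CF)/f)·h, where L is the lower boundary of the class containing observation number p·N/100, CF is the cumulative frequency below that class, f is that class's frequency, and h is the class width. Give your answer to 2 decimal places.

61.33

N = 56; target position k = 75/100 · 56 = 42.
Cumulative frequencies: 13, 35, 41, 56.
Observation 42 falls in the class 60 – <80.
L = 60, CF = 41, f = 15, h = 20.
P75 = 60 + ((42 − 41)/15)·20 = 60 + 1.33333 = 61.3333.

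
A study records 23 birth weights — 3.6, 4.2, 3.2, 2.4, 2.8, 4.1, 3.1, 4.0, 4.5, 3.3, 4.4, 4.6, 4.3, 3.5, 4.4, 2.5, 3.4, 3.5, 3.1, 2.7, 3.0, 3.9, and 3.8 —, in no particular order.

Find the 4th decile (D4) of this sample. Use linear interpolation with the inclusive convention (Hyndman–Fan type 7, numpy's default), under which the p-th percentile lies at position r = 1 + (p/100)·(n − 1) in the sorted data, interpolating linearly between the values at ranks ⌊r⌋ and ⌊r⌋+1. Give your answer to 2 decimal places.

3.38

Sorted: 2.4, 2.5, 2.7, 2.8, 3.0, 3.1, 3.1, 3.2, 3.3, 3.4, 3.5, 3.5, 3.6, 3.8, 3.9, 4.0, 4.1, 4.2, 4.3, 4.4, 4.4, 4.5, 4.6.
n = 23.
r = 1 + (40/100)·(23 − 1) = 1 + 8.8 = 9.8.
Rank 9 is 3.3 and rank 10 is 3.4.
Interpolate: 3.3 + 0.8·(3.4 − 3.3) = 3.3 + 0.8·0.1 = 3.38.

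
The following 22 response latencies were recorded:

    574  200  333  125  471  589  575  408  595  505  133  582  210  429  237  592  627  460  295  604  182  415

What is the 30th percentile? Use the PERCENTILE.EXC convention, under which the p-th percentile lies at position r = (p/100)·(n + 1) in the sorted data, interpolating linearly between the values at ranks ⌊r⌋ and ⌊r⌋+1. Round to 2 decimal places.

Sorted: 125, 133, 182, 200, 210, 237, 295, 333, 408, 415, 429, 460, 471, 505, 574, 575, 582, 589, 592, 595, 604, 627.
n = 22.
r = (30/100)·(22 + 1) = 6.9.
Rank 6 is 237 and rank 7 is 295.
Interpolate: 237 + 0.9·(295 − 237) = 237 + 0.9·58 = 289.2.

289.20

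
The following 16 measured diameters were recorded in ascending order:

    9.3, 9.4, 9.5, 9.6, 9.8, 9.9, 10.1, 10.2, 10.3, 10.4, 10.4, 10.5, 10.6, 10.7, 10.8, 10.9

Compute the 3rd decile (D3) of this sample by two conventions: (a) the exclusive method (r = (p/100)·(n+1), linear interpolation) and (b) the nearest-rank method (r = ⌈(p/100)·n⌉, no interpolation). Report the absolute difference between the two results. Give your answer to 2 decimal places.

n = 16.
(a) r = 5.1; between ranks 5 (9.8) and 6 (9.9): 9.81.
(b) the nearest-rank method: rank 5 → 9.8.
|9.81 − 9.8| = 0.01.

0.01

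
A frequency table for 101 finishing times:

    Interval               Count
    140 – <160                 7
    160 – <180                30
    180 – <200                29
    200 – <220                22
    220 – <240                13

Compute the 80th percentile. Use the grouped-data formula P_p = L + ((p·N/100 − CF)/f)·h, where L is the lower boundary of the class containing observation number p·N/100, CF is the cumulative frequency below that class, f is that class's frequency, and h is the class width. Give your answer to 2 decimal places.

213.45

N = 101; target position k = 80/100 · 101 = 80.8.
Cumulative frequencies: 7, 37, 66, 88, 101.
Observation 80.8 falls in the class 200 – <220.
L = 200, CF = 66, f = 22, h = 20.
P80 = 200 + ((80.8 − 66)/22)·20 = 200 + 13.4545 = 213.455.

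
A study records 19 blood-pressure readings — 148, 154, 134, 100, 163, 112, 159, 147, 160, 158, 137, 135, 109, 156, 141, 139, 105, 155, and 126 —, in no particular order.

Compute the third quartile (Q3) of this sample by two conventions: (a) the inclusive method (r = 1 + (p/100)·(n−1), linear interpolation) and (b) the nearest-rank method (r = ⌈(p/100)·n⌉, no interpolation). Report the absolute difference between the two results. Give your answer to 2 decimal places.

Sorted: 100, 105, 109, 112, 126, 134, 135, 137, 139, 141, 147, 148, 154, 155, 156, 158, 159, 160, 163.
n = 19.
(a) r = 14.5; between ranks 14 (155) and 15 (156): 155.5.
(b) the nearest-rank method: rank 15 → 156.
|155.5 − 156| = 0.5.

0.50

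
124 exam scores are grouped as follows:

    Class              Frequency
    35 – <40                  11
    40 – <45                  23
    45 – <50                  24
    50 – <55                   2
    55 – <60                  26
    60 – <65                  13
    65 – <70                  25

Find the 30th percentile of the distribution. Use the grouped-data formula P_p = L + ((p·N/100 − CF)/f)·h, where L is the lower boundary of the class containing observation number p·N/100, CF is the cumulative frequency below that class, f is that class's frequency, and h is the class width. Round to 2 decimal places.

N = 124; target position k = 30/100 · 124 = 37.2.
Cumulative frequencies: 11, 34, 58, 60, 86, 99, 124.
Observation 37.2 falls in the class 45 – <50.
L = 45, CF = 34, f = 24, h = 5.
P30 = 45 + ((37.2 − 34)/24)·5 = 45 + 0.666667 = 45.6667.

45.67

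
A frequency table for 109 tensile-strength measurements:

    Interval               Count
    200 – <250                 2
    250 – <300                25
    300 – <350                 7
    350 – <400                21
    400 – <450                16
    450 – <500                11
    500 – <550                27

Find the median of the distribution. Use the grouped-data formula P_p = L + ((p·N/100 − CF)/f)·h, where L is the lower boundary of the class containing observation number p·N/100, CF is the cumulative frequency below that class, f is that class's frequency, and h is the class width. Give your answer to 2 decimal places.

N = 109; target position k = 50/100 · 109 = 54.5.
Cumulative frequencies: 2, 27, 34, 55, 71, 82, 109.
Observation 54.5 falls in the class 350 – <400.
L = 350, CF = 34, f = 21, h = 50.
P50 = 350 + ((54.5 − 34)/21)·50 = 350 + 48.8095 = 398.81.

398.81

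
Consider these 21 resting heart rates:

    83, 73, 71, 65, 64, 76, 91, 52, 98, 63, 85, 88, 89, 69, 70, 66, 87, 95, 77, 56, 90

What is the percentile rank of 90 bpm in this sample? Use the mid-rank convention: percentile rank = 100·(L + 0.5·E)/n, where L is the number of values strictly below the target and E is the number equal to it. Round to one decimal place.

83.3

Sorted: 52, 56, 63, 64, 65, 66, 69, 70, 71, 73, 76, 77, 83, 85, 87, 88, 89, 90, 91, 95, 98.
Count below 90: L = 17; count equal: E = 1; n = 21.
Percentile rank = 100·(17 + 0.5·1)/21 = 100·17.5/21 = 83.33.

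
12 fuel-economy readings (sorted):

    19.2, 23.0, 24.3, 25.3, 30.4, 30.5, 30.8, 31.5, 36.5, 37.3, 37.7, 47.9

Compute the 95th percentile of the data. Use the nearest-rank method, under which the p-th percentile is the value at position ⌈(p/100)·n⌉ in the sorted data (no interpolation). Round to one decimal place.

47.9

n = 12.
Position = ⌈95/100 · 12⌉ = ⌈11.4⌉ = 12.
The value at rank 12 is 47.9.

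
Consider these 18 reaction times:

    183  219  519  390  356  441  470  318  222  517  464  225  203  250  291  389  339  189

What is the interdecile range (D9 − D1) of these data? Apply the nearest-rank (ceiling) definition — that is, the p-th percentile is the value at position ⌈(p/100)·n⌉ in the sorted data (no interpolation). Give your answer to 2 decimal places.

328.00

Sorted: 183, 189, 203, 219, 222, 225, 250, 291, 318, 339, 356, 389, 390, 441, 464, 470, 517, 519.
n = 18.
P10: rank ⌈10/100·18⌉ = 2 → 189.
P90: rank ⌈90/100·18⌉ = 17 → 517.
Difference: 517 − 189 = 328.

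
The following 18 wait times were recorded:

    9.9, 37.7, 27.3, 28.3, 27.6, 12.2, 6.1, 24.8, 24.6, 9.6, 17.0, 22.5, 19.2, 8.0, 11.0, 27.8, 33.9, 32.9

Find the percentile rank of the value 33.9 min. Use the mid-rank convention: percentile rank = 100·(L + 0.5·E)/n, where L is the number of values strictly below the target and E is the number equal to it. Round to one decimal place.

91.7

Sorted: 6.1, 8.0, 9.6, 9.9, 11.0, 12.2, 17.0, 19.2, 22.5, 24.6, 24.8, 27.3, 27.6, 27.8, 28.3, 32.9, 33.9, 37.7.
Count below 33.9: L = 16; count equal: E = 1; n = 18.
Percentile rank = 100·(16 + 0.5·1)/18 = 100·16.5/18 = 91.67.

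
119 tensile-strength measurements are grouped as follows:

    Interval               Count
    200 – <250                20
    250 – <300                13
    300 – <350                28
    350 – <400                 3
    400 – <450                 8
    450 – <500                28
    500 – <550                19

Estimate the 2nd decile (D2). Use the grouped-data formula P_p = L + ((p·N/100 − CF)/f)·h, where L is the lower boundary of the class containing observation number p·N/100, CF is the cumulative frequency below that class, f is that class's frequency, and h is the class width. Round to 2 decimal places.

N = 119; target position k = 20/100 · 119 = 23.8.
Cumulative frequencies: 20, 33, 61, 64, 72, 100, 119.
Observation 23.8 falls in the class 250 – <300.
L = 250, CF = 20, f = 13, h = 50.
P20 = 250 + ((23.8 − 20)/13)·50 = 250 + 14.6154 = 264.615.

264.62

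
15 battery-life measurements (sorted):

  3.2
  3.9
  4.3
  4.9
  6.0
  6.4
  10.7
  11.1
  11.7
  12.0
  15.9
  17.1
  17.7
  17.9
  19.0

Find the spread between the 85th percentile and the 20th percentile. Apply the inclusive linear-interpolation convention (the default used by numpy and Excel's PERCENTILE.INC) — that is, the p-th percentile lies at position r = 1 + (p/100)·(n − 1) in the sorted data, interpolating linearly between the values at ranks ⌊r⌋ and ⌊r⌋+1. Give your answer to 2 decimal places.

n = 15.
P20: r = 3.8; ranks 3–4 are 4.3, 4.9; interpolating gives 4.78.
P85: r = 12.9; ranks 12–13 are 17.1, 17.7; interpolating gives 17.64.
Difference: 17.64 − 4.78 = 12.86.

12.86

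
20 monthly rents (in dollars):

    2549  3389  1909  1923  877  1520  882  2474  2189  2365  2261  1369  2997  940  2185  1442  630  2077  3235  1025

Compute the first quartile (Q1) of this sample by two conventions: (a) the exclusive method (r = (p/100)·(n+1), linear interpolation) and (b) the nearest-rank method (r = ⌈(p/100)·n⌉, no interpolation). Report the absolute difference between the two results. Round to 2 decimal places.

86.00

Sorted: 630, 877, 882, 940, 1025, 1369, 1442, 1520, 1909, 1923, 2077, 2185, 2189, 2261, 2365, 2474, 2549, 2997, 3235, 3389.
n = 20.
(a) r = 5.25; between ranks 5 (1025) and 6 (1369): 1111.
(b) the nearest-rank method: rank 5 → 1025.
|1111 − 1025| = 86.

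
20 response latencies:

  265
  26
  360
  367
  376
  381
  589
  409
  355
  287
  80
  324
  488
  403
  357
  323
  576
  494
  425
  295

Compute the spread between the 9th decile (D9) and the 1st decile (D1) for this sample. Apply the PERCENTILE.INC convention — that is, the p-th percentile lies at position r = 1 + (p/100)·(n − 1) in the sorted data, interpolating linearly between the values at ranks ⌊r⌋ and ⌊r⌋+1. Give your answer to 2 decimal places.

255.70

Sorted: 26, 80, 265, 287, 295, 323, 324, 355, 357, 360, 367, 376, 381, 403, 409, 425, 488, 494, 576, 589.
n = 20.
P10: r = 2.9; ranks 2–3 are 80, 265; interpolating gives 246.5.
P90: r = 18.1; ranks 18–19 are 494, 576; interpolating gives 502.2.
Difference: 502.2 − 246.5 = 255.7.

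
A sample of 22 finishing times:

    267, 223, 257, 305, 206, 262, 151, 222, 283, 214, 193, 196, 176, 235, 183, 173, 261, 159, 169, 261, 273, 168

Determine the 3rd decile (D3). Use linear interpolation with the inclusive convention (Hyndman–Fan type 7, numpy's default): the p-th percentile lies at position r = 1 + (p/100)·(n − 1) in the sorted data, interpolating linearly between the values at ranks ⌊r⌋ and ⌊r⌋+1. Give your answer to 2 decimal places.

Sorted: 151, 159, 168, 169, 173, 176, 183, 193, 196, 206, 214, 222, 223, 235, 257, 261, 261, 262, 267, 273, 283, 305.
n = 22.
r = 1 + (30/100)·(22 − 1) = 1 + 6.3 = 7.3.
Rank 7 is 183 and rank 8 is 193.
Interpolate: 183 + 0.3·(193 − 183) = 183 + 0.3·10 = 186.

186.00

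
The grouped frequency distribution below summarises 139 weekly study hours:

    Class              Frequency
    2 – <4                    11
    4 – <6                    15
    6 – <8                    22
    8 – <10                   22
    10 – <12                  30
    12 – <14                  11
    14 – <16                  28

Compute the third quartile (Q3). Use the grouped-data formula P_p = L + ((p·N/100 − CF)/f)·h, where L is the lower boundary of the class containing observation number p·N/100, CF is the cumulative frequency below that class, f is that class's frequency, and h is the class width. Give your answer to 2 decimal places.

12.77

N = 139; target position k = 75/100 · 139 = 104.25.
Cumulative frequencies: 11, 26, 48, 70, 100, 111, 139.
Observation 104.25 falls in the class 12 – <14.
L = 12, CF = 100, f = 11, h = 2.
P75 = 12 + ((104.25 − 100)/11)·2 = 12 + 0.772727 = 12.7727.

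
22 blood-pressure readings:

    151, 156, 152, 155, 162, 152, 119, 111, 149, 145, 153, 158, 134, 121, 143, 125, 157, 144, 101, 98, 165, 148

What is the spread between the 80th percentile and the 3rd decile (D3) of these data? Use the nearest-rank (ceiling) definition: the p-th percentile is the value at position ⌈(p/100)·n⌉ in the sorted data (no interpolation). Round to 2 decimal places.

Sorted: 98, 101, 111, 119, 121, 125, 134, 143, 144, 145, 148, 149, 151, 152, 152, 153, 155, 156, 157, 158, 162, 165.
n = 22.
P30: rank ⌈30/100·22⌉ = 7 → 134.
P80: rank ⌈80/100·22⌉ = 18 → 156.
Difference: 156 − 134 = 22.

22.00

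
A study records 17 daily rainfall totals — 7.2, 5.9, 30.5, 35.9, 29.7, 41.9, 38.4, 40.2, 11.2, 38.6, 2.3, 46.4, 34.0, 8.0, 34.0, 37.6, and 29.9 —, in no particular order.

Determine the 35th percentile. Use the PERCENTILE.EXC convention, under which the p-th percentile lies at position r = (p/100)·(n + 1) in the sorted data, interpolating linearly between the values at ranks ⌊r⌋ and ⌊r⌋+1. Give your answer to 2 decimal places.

29.76

Sorted: 2.3, 5.9, 7.2, 8.0, 11.2, 29.7, 29.9, 30.5, 34.0, 34.0, 35.9, 37.6, 38.4, 38.6, 40.2, 41.9, 46.4.
n = 17.
r = (35/100)·(17 + 1) = 6.3.
Rank 6 is 29.7 and rank 7 is 29.9.
Interpolate: 29.7 + 0.3·(29.9 − 29.7) = 29.7 + 0.3·0.2 = 29.76.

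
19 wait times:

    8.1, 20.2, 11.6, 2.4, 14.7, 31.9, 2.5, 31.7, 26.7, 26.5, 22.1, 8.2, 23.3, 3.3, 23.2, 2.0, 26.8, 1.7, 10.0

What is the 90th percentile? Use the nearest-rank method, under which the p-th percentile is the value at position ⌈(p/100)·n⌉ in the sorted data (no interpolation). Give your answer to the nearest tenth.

31.7

Sorted: 1.7, 2.0, 2.4, 2.5, 3.3, 8.1, 8.2, 10.0, 11.6, 14.7, 20.2, 22.1, 23.2, 23.3, 26.5, 26.7, 26.8, 31.7, 31.9.
n = 19.
Position = ⌈90/100 · 19⌉ = ⌈17.1⌉ = 18.
The value at rank 18 is 31.7.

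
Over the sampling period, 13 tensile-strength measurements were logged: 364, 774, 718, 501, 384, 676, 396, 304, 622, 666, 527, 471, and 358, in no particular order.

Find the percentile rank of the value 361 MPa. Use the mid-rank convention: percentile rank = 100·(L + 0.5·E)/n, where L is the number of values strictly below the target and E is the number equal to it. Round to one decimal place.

15.4

Sorted: 304, 358, 364, 384, 396, 471, 501, 527, 622, 666, 676, 718, 774.
Count below 361: L = 2; count equal: E = 0; n = 13.
Percentile rank = 100·(2 + 0.5·0)/13 = 100·2/13 = 15.38.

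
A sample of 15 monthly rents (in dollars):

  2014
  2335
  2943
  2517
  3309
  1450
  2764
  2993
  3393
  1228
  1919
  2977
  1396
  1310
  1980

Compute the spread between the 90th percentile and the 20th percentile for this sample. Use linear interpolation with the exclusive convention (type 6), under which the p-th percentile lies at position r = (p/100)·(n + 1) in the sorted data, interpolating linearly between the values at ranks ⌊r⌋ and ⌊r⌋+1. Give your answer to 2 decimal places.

Sorted: 1228, 1310, 1396, 1450, 1919, 1980, 2014, 2335, 2517, 2764, 2943, 2977, 2993, 3309, 3393.
n = 15.
P20: r = 3.2; ranks 3–4 are 1396, 1450; interpolating gives 1406.8.
P90: r = 14.4; ranks 14–15 are 3309, 3393; interpolating gives 3342.6.
Difference: 3342.6 − 1406.8 = 1935.8.

1935.80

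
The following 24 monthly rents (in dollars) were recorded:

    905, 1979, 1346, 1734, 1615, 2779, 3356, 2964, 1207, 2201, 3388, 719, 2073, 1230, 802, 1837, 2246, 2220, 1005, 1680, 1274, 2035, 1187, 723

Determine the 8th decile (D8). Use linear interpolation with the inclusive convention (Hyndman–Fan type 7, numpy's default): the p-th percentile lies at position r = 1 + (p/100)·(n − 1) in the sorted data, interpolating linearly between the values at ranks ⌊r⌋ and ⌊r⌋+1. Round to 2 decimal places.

Sorted: 719, 723, 802, 905, 1005, 1187, 1207, 1230, 1274, 1346, 1615, 1680, 1734, 1837, 1979, 2035, 2073, 2201, 2220, 2246, 2779, 2964, 3356, 3388.
n = 24.
r = 1 + (80/100)·(24 − 1) = 1 + 18.4 = 19.4.
Rank 19 is 2220 and rank 20 is 2246.
Interpolate: 2220 + 0.4·(2246 − 2220) = 2220 + 0.4·26 = 2230.4.

2230.40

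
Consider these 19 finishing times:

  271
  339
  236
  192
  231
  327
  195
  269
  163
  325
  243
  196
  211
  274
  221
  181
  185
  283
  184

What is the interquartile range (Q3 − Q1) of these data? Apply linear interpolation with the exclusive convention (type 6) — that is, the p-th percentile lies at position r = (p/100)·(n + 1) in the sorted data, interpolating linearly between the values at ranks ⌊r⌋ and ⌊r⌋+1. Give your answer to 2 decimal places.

Sorted: 163, 181, 184, 185, 192, 195, 196, 211, 221, 231, 236, 243, 269, 271, 274, 283, 325, 327, 339.
n = 19.
P25: r = 5 (integer) → 192.
P75: r = 15 (integer) → 274.
Difference: 274 − 192 = 82.

82.00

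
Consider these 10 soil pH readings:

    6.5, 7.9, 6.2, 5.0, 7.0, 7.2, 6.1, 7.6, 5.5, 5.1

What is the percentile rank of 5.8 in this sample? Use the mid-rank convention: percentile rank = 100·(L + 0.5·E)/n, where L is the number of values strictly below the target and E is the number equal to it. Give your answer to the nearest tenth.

Sorted: 5.0, 5.1, 5.5, 6.1, 6.2, 6.5, 7.0, 7.2, 7.6, 7.9.
Count below 5.8: L = 3; count equal: E = 0; n = 10.
Percentile rank = 100·(3 + 0.5·0)/10 = 100·3/10 = 30.

30.0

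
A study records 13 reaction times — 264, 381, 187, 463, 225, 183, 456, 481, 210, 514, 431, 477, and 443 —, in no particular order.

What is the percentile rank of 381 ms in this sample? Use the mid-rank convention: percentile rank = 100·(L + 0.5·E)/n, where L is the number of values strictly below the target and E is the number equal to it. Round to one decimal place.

42.3

Sorted: 183, 187, 210, 225, 264, 381, 431, 443, 456, 463, 477, 481, 514.
Count below 381: L = 5; count equal: E = 1; n = 13.
Percentile rank = 100·(5 + 0.5·1)/13 = 100·5.5/13 = 42.31.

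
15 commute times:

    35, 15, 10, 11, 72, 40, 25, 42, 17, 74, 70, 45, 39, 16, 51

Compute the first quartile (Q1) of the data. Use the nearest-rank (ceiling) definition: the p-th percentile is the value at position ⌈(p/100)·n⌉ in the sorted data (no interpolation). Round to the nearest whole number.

16

Sorted: 10, 11, 15, 16, 17, 25, 35, 39, 40, 42, 45, 51, 70, 72, 74.
n = 15.
Position = ⌈25/100 · 15⌉ = ⌈3.75⌉ = 4.
The value at rank 4 is 16.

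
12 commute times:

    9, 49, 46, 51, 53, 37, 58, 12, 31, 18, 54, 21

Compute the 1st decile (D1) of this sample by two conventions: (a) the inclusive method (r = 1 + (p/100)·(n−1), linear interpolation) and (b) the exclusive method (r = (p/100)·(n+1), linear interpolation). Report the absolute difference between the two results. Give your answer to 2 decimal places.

Sorted: 9, 12, 18, 21, 31, 37, 46, 49, 51, 53, 54, 58.
n = 12.
(a) r = 2.1; between ranks 2 (12) and 3 (18): 12.6.
(b) r = 1.3; between ranks 1 (9) and 2 (12): 9.9.
|12.6 − 9.9| = 2.7.

2.70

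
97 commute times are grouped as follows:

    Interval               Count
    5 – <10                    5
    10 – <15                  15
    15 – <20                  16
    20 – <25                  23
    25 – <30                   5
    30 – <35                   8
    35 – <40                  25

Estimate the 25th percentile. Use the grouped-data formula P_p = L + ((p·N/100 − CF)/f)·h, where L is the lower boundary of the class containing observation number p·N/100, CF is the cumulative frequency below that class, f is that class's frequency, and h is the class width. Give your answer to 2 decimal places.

N = 97; target position k = 25/100 · 97 = 24.25.
Cumulative frequencies: 5, 20, 36, 59, 64, 72, 97.
Observation 24.25 falls in the class 15 – <20.
L = 15, CF = 20, f = 16, h = 5.
P25 = 15 + ((24.25 − 20)/16)·5 = 15 + 1.32812 = 16.3281.

16.33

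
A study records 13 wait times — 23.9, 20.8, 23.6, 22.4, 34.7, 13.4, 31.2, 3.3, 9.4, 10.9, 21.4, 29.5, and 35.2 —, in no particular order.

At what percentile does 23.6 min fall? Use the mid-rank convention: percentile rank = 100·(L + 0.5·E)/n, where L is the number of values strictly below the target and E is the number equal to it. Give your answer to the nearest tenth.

Sorted: 3.3, 9.4, 10.9, 13.4, 20.8, 21.4, 22.4, 23.6, 23.9, 29.5, 31.2, 34.7, 35.2.
Count below 23.6: L = 7; count equal: E = 1; n = 13.
Percentile rank = 100·(7 + 0.5·1)/13 = 100·7.5/13 = 57.69.

57.7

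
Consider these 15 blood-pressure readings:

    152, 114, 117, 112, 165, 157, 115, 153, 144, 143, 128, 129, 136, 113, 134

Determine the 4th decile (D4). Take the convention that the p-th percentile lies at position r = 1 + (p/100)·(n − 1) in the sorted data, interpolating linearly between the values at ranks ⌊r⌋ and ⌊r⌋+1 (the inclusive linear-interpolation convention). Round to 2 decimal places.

Sorted: 112, 113, 114, 115, 117, 128, 129, 134, 136, 143, 144, 152, 153, 157, 165.
n = 15.
r = 1 + (40/100)·(15 − 1) = 1 + 5.6 = 6.6.
Rank 6 is 128 and rank 7 is 129.
Interpolate: 128 + 0.6·(129 − 128) = 128 + 0.6·1 = 128.6.

128.60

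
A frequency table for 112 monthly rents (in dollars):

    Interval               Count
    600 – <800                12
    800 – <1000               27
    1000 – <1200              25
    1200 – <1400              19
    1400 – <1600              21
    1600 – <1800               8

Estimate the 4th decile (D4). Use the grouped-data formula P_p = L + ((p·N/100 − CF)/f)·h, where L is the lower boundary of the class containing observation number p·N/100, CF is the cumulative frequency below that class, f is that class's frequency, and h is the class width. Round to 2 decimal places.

N = 112; target position k = 40/100 · 112 = 44.8.
Cumulative frequencies: 12, 39, 64, 83, 104, 112.
Observation 44.8 falls in the class 1000 – <1200.
L = 1000, CF = 39, f = 25, h = 200.
P40 = 1000 + ((44.8 − 39)/25)·200 = 1000 + 46.4 = 1046.4.

1046.40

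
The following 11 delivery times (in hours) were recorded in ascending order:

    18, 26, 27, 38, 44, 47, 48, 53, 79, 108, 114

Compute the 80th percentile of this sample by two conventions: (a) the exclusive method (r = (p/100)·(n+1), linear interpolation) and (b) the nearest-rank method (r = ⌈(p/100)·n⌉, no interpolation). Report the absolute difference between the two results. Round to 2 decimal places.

n = 11.
(a) r = 9.6; between ranks 9 (79) and 10 (108): 96.4.
(b) the nearest-rank method: rank 9 → 79.
|96.4 − 79| = 17.4.

17.40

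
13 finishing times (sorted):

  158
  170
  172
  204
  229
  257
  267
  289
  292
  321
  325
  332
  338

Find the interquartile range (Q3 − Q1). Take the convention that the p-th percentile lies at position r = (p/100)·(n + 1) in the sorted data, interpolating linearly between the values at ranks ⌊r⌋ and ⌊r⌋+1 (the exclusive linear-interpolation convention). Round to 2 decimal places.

n = 13.
P25: r = 3.5; ranks 3–4 are 172, 204; interpolating gives 188.
P75: r = 10.5; ranks 10–11 are 321, 325; interpolating gives 323.
Difference: 323 − 188 = 135.

135.00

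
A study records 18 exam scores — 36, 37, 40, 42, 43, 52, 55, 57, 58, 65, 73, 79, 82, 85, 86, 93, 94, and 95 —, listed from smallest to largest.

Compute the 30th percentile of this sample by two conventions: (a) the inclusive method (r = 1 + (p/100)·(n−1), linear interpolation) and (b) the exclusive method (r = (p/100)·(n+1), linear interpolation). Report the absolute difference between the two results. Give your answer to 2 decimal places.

3.00

n = 18.
(a) r = 6.1; between ranks 6 (52) and 7 (55): 52.3.
(b) r = 5.7; between ranks 5 (43) and 6 (52): 49.3.
|52.3 − 49.3| = 3.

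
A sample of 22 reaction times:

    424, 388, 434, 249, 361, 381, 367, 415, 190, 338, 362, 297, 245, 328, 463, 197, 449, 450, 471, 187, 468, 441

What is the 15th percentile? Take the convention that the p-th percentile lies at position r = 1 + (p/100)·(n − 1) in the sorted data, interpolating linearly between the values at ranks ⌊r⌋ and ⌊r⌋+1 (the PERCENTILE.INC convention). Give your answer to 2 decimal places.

Sorted: 187, 190, 197, 245, 249, 297, 328, 338, 361, 362, 367, 381, 388, 415, 424, 434, 441, 449, 450, 463, 468, 471.
n = 22.
r = 1 + (15/100)·(22 − 1) = 1 + 3.15 = 4.15.
Rank 4 is 245 and rank 5 is 249.
Interpolate: 245 + 0.15·(249 − 245) = 245 + 0.15·4 = 245.6.

245.60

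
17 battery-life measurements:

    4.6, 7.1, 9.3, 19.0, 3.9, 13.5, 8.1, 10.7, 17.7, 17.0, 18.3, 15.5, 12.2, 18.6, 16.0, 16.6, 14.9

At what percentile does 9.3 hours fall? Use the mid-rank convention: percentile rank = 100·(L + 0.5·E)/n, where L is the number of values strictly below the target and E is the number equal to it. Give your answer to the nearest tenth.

Sorted: 3.9, 4.6, 7.1, 8.1, 9.3, 10.7, 12.2, 13.5, 14.9, 15.5, 16.0, 16.6, 17.0, 17.7, 18.3, 18.6, 19.0.
Count below 9.3: L = 4; count equal: E = 1; n = 17.
Percentile rank = 100·(4 + 0.5·1)/17 = 100·4.5/17 = 26.47.

26.5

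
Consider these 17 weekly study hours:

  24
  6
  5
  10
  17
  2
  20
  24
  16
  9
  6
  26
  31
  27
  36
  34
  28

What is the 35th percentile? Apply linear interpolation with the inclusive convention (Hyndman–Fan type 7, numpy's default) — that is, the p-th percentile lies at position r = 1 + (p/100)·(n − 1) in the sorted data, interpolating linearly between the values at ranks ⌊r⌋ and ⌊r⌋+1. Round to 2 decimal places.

13.60

Sorted: 2, 5, 6, 6, 9, 10, 16, 17, 20, 24, 24, 26, 27, 28, 31, 34, 36.
n = 17.
r = 1 + (35/100)·(17 − 1) = 1 + 5.6 = 6.6.
Rank 6 is 10 and rank 7 is 16.
Interpolate: 10 + 0.6·(16 − 10) = 10 + 0.6·6 = 13.6.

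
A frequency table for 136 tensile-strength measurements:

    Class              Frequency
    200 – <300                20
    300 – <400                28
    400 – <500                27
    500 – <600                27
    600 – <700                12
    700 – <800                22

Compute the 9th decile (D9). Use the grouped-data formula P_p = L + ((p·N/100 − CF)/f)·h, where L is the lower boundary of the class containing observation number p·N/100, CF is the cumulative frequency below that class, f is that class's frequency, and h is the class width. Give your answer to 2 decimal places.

N = 136; target position k = 90/100 · 136 = 122.4.
Cumulative frequencies: 20, 48, 75, 102, 114, 136.
Observation 122.4 falls in the class 700 – <800.
L = 700, CF = 114, f = 22, h = 100.
P90 = 700 + ((122.4 − 114)/22)·100 = 700 + 38.1818 = 738.182.

738.18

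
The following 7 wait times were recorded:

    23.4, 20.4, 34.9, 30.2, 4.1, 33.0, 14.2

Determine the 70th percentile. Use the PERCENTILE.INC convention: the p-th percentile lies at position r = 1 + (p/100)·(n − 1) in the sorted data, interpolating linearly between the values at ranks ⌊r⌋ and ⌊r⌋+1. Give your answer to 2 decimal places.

30.76

Sorted: 4.1, 14.2, 20.4, 23.4, 30.2, 33.0, 34.9.
n = 7.
r = 1 + (70/100)·(7 − 1) = 1 + 4.2 = 5.2.
Rank 5 is 30.2 and rank 6 is 33.0.
Interpolate: 30.2 + 0.2·(33.0 − 30.2) = 30.2 + 0.2·2.8 = 30.76.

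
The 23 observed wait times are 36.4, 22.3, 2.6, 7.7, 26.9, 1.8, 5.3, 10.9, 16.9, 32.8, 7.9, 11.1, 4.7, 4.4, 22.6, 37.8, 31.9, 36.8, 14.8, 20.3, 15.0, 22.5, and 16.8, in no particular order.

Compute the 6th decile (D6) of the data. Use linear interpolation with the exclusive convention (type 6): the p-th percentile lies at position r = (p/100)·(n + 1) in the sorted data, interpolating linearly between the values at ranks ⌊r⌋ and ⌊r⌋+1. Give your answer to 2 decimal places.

21.10

Sorted: 1.8, 2.6, 4.4, 4.7, 5.3, 7.7, 7.9, 10.9, 11.1, 14.8, 15.0, 16.8, 16.9, 20.3, 22.3, 22.5, 22.6, 26.9, 31.9, 32.8, 36.4, 36.8, 37.8.
n = 23.
r = (60/100)·(23 + 1) = 14.4.
Rank 14 is 20.3 and rank 15 is 22.3.
Interpolate: 20.3 + 0.4·(22.3 − 20.3) = 20.3 + 0.4·2 = 21.1.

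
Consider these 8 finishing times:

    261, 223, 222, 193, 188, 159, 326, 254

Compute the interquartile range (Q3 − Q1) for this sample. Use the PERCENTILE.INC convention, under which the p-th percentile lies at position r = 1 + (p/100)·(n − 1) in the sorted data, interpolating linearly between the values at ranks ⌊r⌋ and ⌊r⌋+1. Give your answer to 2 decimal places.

Sorted: 159, 188, 193, 222, 223, 254, 261, 326.
n = 8.
P25: r = 2.75; ranks 2–3 are 188, 193; interpolating gives 191.75.
P75: r = 6.25; ranks 6–7 are 254, 261; interpolating gives 255.75.
Difference: 255.75 − 191.75 = 64.

64.00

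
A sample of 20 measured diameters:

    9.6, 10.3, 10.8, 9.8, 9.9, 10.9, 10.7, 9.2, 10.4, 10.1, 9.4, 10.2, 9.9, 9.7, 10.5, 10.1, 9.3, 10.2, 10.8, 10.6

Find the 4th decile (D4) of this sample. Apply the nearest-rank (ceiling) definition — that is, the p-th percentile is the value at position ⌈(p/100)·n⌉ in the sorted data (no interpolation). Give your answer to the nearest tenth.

9.9

Sorted: 9.2, 9.3, 9.4, 9.6, 9.7, 9.8, 9.9, 9.9, 10.1, 10.1, 10.2, 10.2, 10.3, 10.4, 10.5, 10.6, 10.7, 10.8, 10.8, 10.9.
n = 20.
Position = ⌈40/100 · 20⌉ = ⌈8⌉ = 8.
The value at rank 8 is 9.9.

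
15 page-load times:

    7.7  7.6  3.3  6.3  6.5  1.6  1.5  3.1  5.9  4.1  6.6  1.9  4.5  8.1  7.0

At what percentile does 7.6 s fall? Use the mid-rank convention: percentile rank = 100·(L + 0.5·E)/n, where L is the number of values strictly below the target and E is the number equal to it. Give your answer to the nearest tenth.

83.3

Sorted: 1.5, 1.6, 1.9, 3.1, 3.3, 4.1, 4.5, 5.9, 6.3, 6.5, 6.6, 7.0, 7.6, 7.7, 8.1.
Count below 7.6: L = 12; count equal: E = 1; n = 15.
Percentile rank = 100·(12 + 0.5·1)/15 = 100·12.5/15 = 83.33.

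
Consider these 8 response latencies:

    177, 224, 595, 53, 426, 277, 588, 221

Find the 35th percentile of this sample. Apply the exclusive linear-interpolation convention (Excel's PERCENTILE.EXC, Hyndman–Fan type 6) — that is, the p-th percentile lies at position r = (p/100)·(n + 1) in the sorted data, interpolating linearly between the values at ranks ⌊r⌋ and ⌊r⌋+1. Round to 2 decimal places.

Sorted: 53, 177, 221, 224, 277, 426, 588, 595.
n = 8.
r = (35/100)·(8 + 1) = 3.15.
Rank 3 is 221 and rank 4 is 224.
Interpolate: 221 + 0.15·(224 − 221) = 221 + 0.15·3 = 221.45.

221.45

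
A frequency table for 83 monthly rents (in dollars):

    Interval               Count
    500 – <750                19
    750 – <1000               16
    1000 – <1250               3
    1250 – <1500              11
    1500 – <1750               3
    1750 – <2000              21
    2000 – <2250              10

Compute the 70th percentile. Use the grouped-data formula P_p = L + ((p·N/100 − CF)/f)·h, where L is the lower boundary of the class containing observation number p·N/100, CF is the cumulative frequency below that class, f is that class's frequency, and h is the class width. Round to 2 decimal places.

N = 83; target position k = 70/100 · 83 = 58.1.
Cumulative frequencies: 19, 35, 38, 49, 52, 73, 83.
Observation 58.1 falls in the class 1750 – <2000.
L = 1750, CF = 52, f = 21, h = 250.
P70 = 1750 + ((58.1 − 52)/21)·250 = 1750 + 72.619 = 1822.62.

1822.62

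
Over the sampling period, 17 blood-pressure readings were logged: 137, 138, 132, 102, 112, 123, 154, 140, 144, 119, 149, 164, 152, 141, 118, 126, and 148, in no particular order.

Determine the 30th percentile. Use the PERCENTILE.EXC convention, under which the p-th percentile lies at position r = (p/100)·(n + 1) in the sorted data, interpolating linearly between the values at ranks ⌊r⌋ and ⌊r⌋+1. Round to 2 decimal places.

124.20

Sorted: 102, 112, 118, 119, 123, 126, 132, 137, 138, 140, 141, 144, 148, 149, 152, 154, 164.
n = 17.
r = (30/100)·(17 + 1) = 5.4.
Rank 5 is 123 and rank 6 is 126.
Interpolate: 123 + 0.4·(126 − 123) = 123 + 0.4·3 = 124.2.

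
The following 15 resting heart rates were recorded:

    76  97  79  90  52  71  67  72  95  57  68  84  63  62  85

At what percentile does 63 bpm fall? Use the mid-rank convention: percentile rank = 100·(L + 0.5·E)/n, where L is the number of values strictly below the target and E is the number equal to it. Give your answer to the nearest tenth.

23.3

Sorted: 52, 57, 62, 63, 67, 68, 71, 72, 76, 79, 84, 85, 90, 95, 97.
Count below 63: L = 3; count equal: E = 1; n = 15.
Percentile rank = 100·(3 + 0.5·1)/15 = 100·3.5/15 = 23.33.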